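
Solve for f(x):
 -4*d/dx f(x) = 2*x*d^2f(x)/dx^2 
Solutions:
 f(x) = C1 + C2/x


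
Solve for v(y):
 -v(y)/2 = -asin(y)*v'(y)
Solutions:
 v(y) = C1*exp(Integral(1/asin(y), y)/2)


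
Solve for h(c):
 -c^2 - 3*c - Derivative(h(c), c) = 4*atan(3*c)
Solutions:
 h(c) = C1 - c^3/3 - 3*c^2/2 - 4*c*atan(3*c) + 2*log(9*c^2 + 1)/3


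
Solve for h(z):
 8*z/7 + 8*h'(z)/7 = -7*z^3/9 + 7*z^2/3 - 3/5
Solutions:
 h(z) = C1 - 49*z^4/288 + 49*z^3/72 - z^2/2 - 21*z/40


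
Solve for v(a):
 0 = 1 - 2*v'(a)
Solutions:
 v(a) = C1 + a/2


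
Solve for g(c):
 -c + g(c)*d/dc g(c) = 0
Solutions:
 g(c) = -sqrt(C1 + c^2)
 g(c) = sqrt(C1 + c^2)


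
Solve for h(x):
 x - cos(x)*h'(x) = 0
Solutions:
 h(x) = C1 + Integral(x/cos(x), x)


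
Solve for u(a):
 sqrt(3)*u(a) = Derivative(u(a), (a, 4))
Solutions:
 u(a) = C1*exp(-3^(1/8)*a) + C2*exp(3^(1/8)*a) + C3*sin(3^(1/8)*a) + C4*cos(3^(1/8)*a)


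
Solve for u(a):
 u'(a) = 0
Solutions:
 u(a) = C1


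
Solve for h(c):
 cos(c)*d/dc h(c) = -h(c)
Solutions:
 h(c) = C1*sqrt(sin(c) - 1)/sqrt(sin(c) + 1)


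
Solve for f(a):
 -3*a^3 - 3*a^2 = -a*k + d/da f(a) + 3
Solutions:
 f(a) = C1 - 3*a^4/4 - a^3 + a^2*k/2 - 3*a


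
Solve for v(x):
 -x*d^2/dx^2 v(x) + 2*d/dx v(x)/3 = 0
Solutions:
 v(x) = C1 + C2*x^(5/3)


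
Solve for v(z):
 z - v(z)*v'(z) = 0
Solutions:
 v(z) = -sqrt(C1 + z^2)
 v(z) = sqrt(C1 + z^2)


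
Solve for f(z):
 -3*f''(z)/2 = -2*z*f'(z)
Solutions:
 f(z) = C1 + C2*erfi(sqrt(6)*z/3)


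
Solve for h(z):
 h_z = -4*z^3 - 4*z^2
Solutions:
 h(z) = C1 - z^4 - 4*z^3/3


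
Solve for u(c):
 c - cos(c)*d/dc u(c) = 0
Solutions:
 u(c) = C1 + Integral(c/cos(c), c)


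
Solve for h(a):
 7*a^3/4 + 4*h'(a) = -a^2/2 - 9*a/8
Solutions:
 h(a) = C1 - 7*a^4/64 - a^3/24 - 9*a^2/64


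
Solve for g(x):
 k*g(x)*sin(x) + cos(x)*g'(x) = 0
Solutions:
 g(x) = C1*exp(k*log(cos(x)))


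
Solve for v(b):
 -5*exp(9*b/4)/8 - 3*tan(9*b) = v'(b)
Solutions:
 v(b) = C1 - 5*exp(9*b/4)/18 + log(cos(9*b))/3


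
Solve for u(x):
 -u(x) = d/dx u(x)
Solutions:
 u(x) = C1*exp(-x)


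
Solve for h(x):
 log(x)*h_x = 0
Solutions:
 h(x) = C1


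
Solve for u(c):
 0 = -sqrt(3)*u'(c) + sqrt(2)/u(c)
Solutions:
 u(c) = -sqrt(C1 + 6*sqrt(6)*c)/3
 u(c) = sqrt(C1 + 6*sqrt(6)*c)/3


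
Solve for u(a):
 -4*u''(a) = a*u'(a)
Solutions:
 u(a) = C1 + C2*erf(sqrt(2)*a/4)


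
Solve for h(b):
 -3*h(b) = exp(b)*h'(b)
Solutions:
 h(b) = C1*exp(3*exp(-b))


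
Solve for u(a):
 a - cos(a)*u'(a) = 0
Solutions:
 u(a) = C1 + Integral(a/cos(a), a)


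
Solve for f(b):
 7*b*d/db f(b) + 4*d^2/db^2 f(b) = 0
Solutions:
 f(b) = C1 + C2*erf(sqrt(14)*b/4)


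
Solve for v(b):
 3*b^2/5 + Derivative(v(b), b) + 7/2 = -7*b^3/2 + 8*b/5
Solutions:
 v(b) = C1 - 7*b^4/8 - b^3/5 + 4*b^2/5 - 7*b/2


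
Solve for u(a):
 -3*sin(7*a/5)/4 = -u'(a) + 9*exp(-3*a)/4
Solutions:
 u(a) = C1 - 15*cos(7*a/5)/28 - 3*exp(-3*a)/4


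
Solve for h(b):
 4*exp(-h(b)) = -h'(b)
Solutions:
 h(b) = log(C1 - 4*b)


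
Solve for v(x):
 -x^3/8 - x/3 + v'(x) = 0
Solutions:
 v(x) = C1 + x^4/32 + x^2/6


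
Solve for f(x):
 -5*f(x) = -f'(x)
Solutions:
 f(x) = C1*exp(5*x)


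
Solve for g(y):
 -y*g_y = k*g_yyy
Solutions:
 g(y) = C1 + Integral(C2*airyai(y*(-1/k)^(1/3)) + C3*airybi(y*(-1/k)^(1/3)), y)


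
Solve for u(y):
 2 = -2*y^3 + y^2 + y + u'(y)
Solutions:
 u(y) = C1 + y^4/2 - y^3/3 - y^2/2 + 2*y


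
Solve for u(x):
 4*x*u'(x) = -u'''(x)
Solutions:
 u(x) = C1 + Integral(C2*airyai(-2^(2/3)*x) + C3*airybi(-2^(2/3)*x), x)


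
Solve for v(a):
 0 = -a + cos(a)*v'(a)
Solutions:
 v(a) = C1 + Integral(a/cos(a), a)


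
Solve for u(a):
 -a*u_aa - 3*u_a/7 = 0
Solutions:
 u(a) = C1 + C2*a^(4/7)


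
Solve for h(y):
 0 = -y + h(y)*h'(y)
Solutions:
 h(y) = -sqrt(C1 + y^2)
 h(y) = sqrt(C1 + y^2)


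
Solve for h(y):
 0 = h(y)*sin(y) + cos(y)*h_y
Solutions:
 h(y) = C1*cos(y)


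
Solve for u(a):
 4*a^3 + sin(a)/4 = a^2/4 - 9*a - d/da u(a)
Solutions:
 u(a) = C1 - a^4 + a^3/12 - 9*a^2/2 + cos(a)/4


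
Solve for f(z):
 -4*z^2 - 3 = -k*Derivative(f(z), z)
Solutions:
 f(z) = C1 + 4*z^3/(3*k) + 3*z/k


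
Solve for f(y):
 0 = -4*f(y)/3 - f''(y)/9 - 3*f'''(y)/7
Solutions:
 f(y) = C1*exp(y*(-14 + 7*7^(2/3)/(486*sqrt(59098) + 118147)^(1/3) + 7^(1/3)*(486*sqrt(59098) + 118147)^(1/3))/162)*sin(sqrt(3)*7^(1/3)*y*(-(486*sqrt(59098) + 118147)^(1/3) + 7*7^(1/3)/(486*sqrt(59098) + 118147)^(1/3))/162) + C2*exp(y*(-14 + 7*7^(2/3)/(486*sqrt(59098) + 118147)^(1/3) + 7^(1/3)*(486*sqrt(59098) + 118147)^(1/3))/162)*cos(sqrt(3)*7^(1/3)*y*(-(486*sqrt(59098) + 118147)^(1/3) + 7*7^(1/3)/(486*sqrt(59098) + 118147)^(1/3))/162) + C3*exp(-y*(7*7^(2/3)/(486*sqrt(59098) + 118147)^(1/3) + 7 + 7^(1/3)*(486*sqrt(59098) + 118147)^(1/3))/81)


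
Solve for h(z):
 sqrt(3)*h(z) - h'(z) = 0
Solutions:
 h(z) = C1*exp(sqrt(3)*z)


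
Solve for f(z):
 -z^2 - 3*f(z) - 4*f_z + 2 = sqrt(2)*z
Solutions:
 f(z) = C1*exp(-3*z/4) - z^2/3 - sqrt(2)*z/3 + 8*z/9 - 14/27 + 4*sqrt(2)/9


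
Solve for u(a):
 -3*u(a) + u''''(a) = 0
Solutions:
 u(a) = C1*exp(-3^(1/4)*a) + C2*exp(3^(1/4)*a) + C3*sin(3^(1/4)*a) + C4*cos(3^(1/4)*a)


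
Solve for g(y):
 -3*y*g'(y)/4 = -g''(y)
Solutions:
 g(y) = C1 + C2*erfi(sqrt(6)*y/4)


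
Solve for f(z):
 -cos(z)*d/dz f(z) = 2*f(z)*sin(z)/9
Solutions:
 f(z) = C1*cos(z)^(2/9)


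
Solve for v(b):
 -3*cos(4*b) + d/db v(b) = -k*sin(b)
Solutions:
 v(b) = C1 + k*cos(b) + 3*sin(4*b)/4


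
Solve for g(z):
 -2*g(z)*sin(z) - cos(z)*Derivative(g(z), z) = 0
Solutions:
 g(z) = C1*cos(z)^2


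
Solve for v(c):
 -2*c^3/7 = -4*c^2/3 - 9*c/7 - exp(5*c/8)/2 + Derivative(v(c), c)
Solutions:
 v(c) = C1 - c^4/14 + 4*c^3/9 + 9*c^2/14 + 4*exp(5*c/8)/5


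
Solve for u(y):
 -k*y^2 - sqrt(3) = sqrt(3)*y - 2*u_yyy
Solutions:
 u(y) = C1 + C2*y + C3*y^2 + k*y^5/120 + sqrt(3)*y^4/48 + sqrt(3)*y^3/12


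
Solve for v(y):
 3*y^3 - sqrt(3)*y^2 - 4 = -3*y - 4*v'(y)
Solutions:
 v(y) = C1 - 3*y^4/16 + sqrt(3)*y^3/12 - 3*y^2/8 + y


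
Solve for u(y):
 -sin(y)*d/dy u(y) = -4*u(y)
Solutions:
 u(y) = C1*(cos(y)^2 - 2*cos(y) + 1)/(cos(y)^2 + 2*cos(y) + 1)


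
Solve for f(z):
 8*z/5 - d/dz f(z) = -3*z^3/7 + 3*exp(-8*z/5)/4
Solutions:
 f(z) = C1 + 3*z^4/28 + 4*z^2/5 + 15*exp(-8*z/5)/32


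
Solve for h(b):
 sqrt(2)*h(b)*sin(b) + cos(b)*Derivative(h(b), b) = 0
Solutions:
 h(b) = C1*cos(b)^(sqrt(2))


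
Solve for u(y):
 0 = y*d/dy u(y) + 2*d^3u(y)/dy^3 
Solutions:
 u(y) = C1 + Integral(C2*airyai(-2^(2/3)*y/2) + C3*airybi(-2^(2/3)*y/2), y)


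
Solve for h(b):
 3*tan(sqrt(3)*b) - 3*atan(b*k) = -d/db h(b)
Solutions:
 h(b) = C1 + 3*Piecewise((b*atan(b*k) - log(b^2*k^2 + 1)/(2*k), Ne(k, 0)), (0, True)) + sqrt(3)*log(cos(sqrt(3)*b))


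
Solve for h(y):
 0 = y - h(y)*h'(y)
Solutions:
 h(y) = -sqrt(C1 + y^2)
 h(y) = sqrt(C1 + y^2)


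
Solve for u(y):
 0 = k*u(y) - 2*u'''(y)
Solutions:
 u(y) = C1*exp(2^(2/3)*k^(1/3)*y/2) + C2*exp(2^(2/3)*k^(1/3)*y*(-1 + sqrt(3)*I)/4) + C3*exp(-2^(2/3)*k^(1/3)*y*(1 + sqrt(3)*I)/4)


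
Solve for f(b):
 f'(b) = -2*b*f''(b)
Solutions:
 f(b) = C1 + C2*sqrt(b)


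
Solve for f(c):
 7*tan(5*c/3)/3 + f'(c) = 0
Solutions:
 f(c) = C1 + 7*log(cos(5*c/3))/5


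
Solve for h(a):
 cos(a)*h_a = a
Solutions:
 h(a) = C1 + Integral(a/cos(a), a)


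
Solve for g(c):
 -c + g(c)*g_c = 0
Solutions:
 g(c) = -sqrt(C1 + c^2)
 g(c) = sqrt(C1 + c^2)


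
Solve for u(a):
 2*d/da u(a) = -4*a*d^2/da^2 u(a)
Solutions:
 u(a) = C1 + C2*sqrt(a)


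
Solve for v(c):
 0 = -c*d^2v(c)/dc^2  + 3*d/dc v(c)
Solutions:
 v(c) = C1 + C2*c^4


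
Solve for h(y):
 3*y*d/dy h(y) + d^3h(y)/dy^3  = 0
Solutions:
 h(y) = C1 + Integral(C2*airyai(-3^(1/3)*y) + C3*airybi(-3^(1/3)*y), y)


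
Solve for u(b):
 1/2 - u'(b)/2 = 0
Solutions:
 u(b) = C1 + b


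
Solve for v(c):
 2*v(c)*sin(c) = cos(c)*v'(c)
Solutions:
 v(c) = C1/cos(c)^2


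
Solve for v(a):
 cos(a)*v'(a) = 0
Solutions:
 v(a) = C1


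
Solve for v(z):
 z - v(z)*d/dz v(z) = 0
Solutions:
 v(z) = -sqrt(C1 + z^2)
 v(z) = sqrt(C1 + z^2)


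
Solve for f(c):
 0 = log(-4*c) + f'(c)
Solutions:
 f(c) = C1 - c*log(-c) + c*(1 - 2*log(2))


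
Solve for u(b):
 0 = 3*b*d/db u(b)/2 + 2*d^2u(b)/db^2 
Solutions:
 u(b) = C1 + C2*erf(sqrt(6)*b/4)


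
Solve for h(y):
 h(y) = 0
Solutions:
 h(y) = 0


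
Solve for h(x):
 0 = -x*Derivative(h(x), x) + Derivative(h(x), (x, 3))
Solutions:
 h(x) = C1 + Integral(C2*airyai(x) + C3*airybi(x), x)


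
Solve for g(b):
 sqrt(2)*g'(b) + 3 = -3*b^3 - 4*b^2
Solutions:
 g(b) = C1 - 3*sqrt(2)*b^4/8 - 2*sqrt(2)*b^3/3 - 3*sqrt(2)*b/2


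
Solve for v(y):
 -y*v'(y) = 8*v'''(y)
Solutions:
 v(y) = C1 + Integral(C2*airyai(-y/2) + C3*airybi(-y/2), y)


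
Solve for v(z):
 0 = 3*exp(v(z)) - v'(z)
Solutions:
 v(z) = log(-1/(C1 + 3*z))


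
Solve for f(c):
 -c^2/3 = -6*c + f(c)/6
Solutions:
 f(c) = 2*c*(18 - c)


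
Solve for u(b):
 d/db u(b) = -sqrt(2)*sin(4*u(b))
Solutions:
 u(b) = -acos((-C1 - exp(8*sqrt(2)*b))/(C1 - exp(8*sqrt(2)*b)))/4 + pi/2
 u(b) = acos((-C1 - exp(8*sqrt(2)*b))/(C1 - exp(8*sqrt(2)*b)))/4


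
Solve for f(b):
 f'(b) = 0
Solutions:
 f(b) = C1


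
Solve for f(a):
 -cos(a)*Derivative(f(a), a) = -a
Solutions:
 f(a) = C1 + Integral(a/cos(a), a)


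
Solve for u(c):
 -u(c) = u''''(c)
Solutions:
 u(c) = (C1*sin(sqrt(2)*c/2) + C2*cos(sqrt(2)*c/2))*exp(-sqrt(2)*c/2) + (C3*sin(sqrt(2)*c/2) + C4*cos(sqrt(2)*c/2))*exp(sqrt(2)*c/2)


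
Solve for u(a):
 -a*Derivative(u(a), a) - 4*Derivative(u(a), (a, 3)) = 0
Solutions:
 u(a) = C1 + Integral(C2*airyai(-2^(1/3)*a/2) + C3*airybi(-2^(1/3)*a/2), a)


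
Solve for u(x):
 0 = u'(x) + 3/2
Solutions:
 u(x) = C1 - 3*x/2


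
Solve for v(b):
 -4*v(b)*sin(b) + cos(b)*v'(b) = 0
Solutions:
 v(b) = C1/cos(b)^4


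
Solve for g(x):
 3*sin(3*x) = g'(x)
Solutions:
 g(x) = C1 - cos(3*x)


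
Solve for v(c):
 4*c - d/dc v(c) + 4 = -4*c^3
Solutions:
 v(c) = C1 + c^4 + 2*c^2 + 4*c


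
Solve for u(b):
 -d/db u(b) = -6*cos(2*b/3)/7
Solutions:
 u(b) = C1 + 9*sin(2*b/3)/7


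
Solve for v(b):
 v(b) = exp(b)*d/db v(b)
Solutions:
 v(b) = C1*exp(-exp(-b))


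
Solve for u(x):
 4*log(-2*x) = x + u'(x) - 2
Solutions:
 u(x) = C1 - x^2/2 + 4*x*log(-x) + 2*x*(-1 + 2*log(2))


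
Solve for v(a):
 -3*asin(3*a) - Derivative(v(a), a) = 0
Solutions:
 v(a) = C1 - 3*a*asin(3*a) - sqrt(1 - 9*a^2)


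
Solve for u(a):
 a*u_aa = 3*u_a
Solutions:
 u(a) = C1 + C2*a^4


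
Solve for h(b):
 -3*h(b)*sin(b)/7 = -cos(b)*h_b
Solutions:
 h(b) = C1/cos(b)^(3/7)


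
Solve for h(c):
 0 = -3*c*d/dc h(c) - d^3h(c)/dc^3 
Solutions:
 h(c) = C1 + Integral(C2*airyai(-3^(1/3)*c) + C3*airybi(-3^(1/3)*c), c)


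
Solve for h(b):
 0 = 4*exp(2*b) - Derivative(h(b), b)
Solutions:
 h(b) = C1 + 2*exp(2*b)


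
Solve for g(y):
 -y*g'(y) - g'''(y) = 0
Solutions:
 g(y) = C1 + Integral(C2*airyai(-y) + C3*airybi(-y), y)


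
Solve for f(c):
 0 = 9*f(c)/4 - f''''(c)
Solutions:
 f(c) = C1*exp(-sqrt(6)*c/2) + C2*exp(sqrt(6)*c/2) + C3*sin(sqrt(6)*c/2) + C4*cos(sqrt(6)*c/2)


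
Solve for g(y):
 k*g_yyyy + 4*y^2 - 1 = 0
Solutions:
 g(y) = C1 + C2*y + C3*y^2 + C4*y^3 - y^6/(90*k) + y^4/(24*k)


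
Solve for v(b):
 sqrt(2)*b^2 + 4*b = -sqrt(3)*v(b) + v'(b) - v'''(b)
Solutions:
 v(b) = C1*exp(2^(1/3)*sqrt(3)*b*(2/(sqrt(77) + 9)^(1/3) + 2^(1/3)*(sqrt(77) + 9)^(1/3))/12)*sin(2^(1/3)*b*(-2^(1/3)*(sqrt(77) + 9)^(1/3) + 2/(sqrt(77) + 9)^(1/3))/4) + C2*exp(2^(1/3)*sqrt(3)*b*(2/(sqrt(77) + 9)^(1/3) + 2^(1/3)*(sqrt(77) + 9)^(1/3))/12)*cos(2^(1/3)*b*(-2^(1/3)*(sqrt(77) + 9)^(1/3) + 2/(sqrt(77) + 9)^(1/3))/4) + C3*exp(-2^(1/3)*sqrt(3)*b*(2/(sqrt(77) + 9)^(1/3) + 2^(1/3)*(sqrt(77) + 9)^(1/3))/6) - sqrt(6)*b^2/3 - 4*sqrt(3)*b/3 - 2*sqrt(2)*b/3 - 4/3 - 2*sqrt(6)/9


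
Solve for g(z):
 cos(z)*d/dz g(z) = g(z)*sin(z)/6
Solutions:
 g(z) = C1/cos(z)^(1/6)


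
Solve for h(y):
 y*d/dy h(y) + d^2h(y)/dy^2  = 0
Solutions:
 h(y) = C1 + C2*erf(sqrt(2)*y/2)


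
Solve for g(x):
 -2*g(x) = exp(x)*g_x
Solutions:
 g(x) = C1*exp(2*exp(-x))


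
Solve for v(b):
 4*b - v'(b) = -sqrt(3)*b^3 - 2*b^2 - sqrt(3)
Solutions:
 v(b) = C1 + sqrt(3)*b^4/4 + 2*b^3/3 + 2*b^2 + sqrt(3)*b


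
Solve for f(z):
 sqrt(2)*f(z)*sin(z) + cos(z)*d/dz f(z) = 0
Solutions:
 f(z) = C1*cos(z)^(sqrt(2))


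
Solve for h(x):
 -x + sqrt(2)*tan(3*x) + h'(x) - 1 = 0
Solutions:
 h(x) = C1 + x^2/2 + x + sqrt(2)*log(cos(3*x))/3


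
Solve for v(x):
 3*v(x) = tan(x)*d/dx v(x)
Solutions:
 v(x) = C1*sin(x)^3


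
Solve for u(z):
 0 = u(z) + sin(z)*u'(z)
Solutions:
 u(z) = C1*sqrt(cos(z) + 1)/sqrt(cos(z) - 1)


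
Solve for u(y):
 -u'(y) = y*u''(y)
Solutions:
 u(y) = C1 + C2*log(y)


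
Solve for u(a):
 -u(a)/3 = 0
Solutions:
 u(a) = 0


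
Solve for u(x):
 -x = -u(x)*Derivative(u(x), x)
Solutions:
 u(x) = -sqrt(C1 + x^2)
 u(x) = sqrt(C1 + x^2)


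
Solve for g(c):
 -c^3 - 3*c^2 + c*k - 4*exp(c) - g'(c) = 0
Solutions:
 g(c) = C1 - c^4/4 - c^3 + c^2*k/2 - 4*exp(c)


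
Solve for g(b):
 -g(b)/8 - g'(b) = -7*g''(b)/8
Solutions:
 g(b) = C1*exp(b*(4 - sqrt(23))/7) + C2*exp(b*(4 + sqrt(23))/7)


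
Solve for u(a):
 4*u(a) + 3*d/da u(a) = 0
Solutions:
 u(a) = C1*exp(-4*a/3)


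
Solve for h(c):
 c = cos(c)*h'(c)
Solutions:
 h(c) = C1 + Integral(c/cos(c), c)


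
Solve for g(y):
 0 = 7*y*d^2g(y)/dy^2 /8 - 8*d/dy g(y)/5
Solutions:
 g(y) = C1 + C2*y^(99/35)


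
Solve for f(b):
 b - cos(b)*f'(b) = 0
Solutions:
 f(b) = C1 + Integral(b/cos(b), b)


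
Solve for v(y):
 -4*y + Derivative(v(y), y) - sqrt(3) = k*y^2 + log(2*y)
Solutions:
 v(y) = C1 + k*y^3/3 + 2*y^2 + y*log(y) - y + y*log(2) + sqrt(3)*y


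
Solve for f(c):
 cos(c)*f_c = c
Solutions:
 f(c) = C1 + Integral(c/cos(c), c)


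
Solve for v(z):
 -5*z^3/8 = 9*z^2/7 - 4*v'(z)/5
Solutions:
 v(z) = C1 + 25*z^4/128 + 15*z^3/28


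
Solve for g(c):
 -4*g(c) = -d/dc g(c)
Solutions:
 g(c) = C1*exp(4*c)


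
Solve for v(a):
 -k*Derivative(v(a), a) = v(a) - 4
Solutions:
 v(a) = C1*exp(-a/k) + 4


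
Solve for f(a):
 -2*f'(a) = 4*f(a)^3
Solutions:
 f(a) = -sqrt(2)*sqrt(-1/(C1 - 2*a))/2
 f(a) = sqrt(2)*sqrt(-1/(C1 - 2*a))/2


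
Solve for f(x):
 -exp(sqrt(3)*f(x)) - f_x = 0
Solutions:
 f(x) = sqrt(3)*(2*log(1/(C1 + x)) - log(3))/6


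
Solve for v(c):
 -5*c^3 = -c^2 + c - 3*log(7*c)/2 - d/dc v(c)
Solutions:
 v(c) = C1 + 5*c^4/4 - c^3/3 + c^2/2 - 3*c*log(c)/2 - 3*c*log(7)/2 + 3*c/2


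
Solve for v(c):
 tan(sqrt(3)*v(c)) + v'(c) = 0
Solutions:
 v(c) = sqrt(3)*(pi - asin(C1*exp(-sqrt(3)*c)))/3
 v(c) = sqrt(3)*asin(C1*exp(-sqrt(3)*c))/3


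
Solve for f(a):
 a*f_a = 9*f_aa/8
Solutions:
 f(a) = C1 + C2*erfi(2*a/3)


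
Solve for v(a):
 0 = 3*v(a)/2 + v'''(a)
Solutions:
 v(a) = C3*exp(-2^(2/3)*3^(1/3)*a/2) + (C1*sin(2^(2/3)*3^(5/6)*a/4) + C2*cos(2^(2/3)*3^(5/6)*a/4))*exp(2^(2/3)*3^(1/3)*a/4)


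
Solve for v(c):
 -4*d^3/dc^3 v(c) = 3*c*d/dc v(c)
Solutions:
 v(c) = C1 + Integral(C2*airyai(-6^(1/3)*c/2) + C3*airybi(-6^(1/3)*c/2), c)


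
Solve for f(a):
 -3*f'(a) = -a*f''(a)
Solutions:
 f(a) = C1 + C2*a^4


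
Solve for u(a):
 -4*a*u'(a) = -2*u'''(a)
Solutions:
 u(a) = C1 + Integral(C2*airyai(2^(1/3)*a) + C3*airybi(2^(1/3)*a), a)


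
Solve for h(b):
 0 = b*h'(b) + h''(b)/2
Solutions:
 h(b) = C1 + C2*erf(b)


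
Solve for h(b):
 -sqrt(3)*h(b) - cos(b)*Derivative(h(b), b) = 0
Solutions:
 h(b) = C1*(sin(b) - 1)^(sqrt(3)/2)/(sin(b) + 1)^(sqrt(3)/2)


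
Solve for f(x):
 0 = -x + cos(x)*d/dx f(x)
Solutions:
 f(x) = C1 + Integral(x/cos(x), x)


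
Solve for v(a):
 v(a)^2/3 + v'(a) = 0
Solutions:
 v(a) = 3/(C1 + a)


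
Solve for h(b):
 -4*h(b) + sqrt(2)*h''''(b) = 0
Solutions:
 h(b) = C1*exp(-2^(3/8)*b) + C2*exp(2^(3/8)*b) + C3*sin(2^(3/8)*b) + C4*cos(2^(3/8)*b)


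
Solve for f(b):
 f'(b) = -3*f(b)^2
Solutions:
 f(b) = 1/(C1 + 3*b)


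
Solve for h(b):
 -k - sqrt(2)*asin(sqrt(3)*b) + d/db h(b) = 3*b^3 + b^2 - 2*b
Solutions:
 h(b) = C1 + 3*b^4/4 + b^3/3 - b^2 + b*k + sqrt(2)*(b*asin(sqrt(3)*b) + sqrt(3)*sqrt(1 - 3*b^2)/3)


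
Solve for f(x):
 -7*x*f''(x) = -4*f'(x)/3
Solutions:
 f(x) = C1 + C2*x^(25/21)


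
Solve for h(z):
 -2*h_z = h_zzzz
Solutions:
 h(z) = C1 + C4*exp(-2^(1/3)*z) + (C2*sin(2^(1/3)*sqrt(3)*z/2) + C3*cos(2^(1/3)*sqrt(3)*z/2))*exp(2^(1/3)*z/2)


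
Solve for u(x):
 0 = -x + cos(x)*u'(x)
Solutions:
 u(x) = C1 + Integral(x/cos(x), x)


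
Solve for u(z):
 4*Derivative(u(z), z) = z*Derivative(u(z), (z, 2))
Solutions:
 u(z) = C1 + C2*z^5


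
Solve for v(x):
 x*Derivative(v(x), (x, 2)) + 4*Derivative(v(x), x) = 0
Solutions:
 v(x) = C1 + C2/x^3


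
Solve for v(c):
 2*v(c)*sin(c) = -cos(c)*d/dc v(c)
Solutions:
 v(c) = C1*cos(c)^2


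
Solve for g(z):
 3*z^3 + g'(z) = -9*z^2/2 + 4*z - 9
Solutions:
 g(z) = C1 - 3*z^4/4 - 3*z^3/2 + 2*z^2 - 9*z


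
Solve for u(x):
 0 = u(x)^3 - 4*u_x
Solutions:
 u(x) = -sqrt(2)*sqrt(-1/(C1 + x))
 u(x) = sqrt(2)*sqrt(-1/(C1 + x))


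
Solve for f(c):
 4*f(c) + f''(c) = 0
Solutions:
 f(c) = C1*sin(2*c) + C2*cos(2*c)


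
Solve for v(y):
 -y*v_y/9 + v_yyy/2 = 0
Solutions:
 v(y) = C1 + Integral(C2*airyai(6^(1/3)*y/3) + C3*airybi(6^(1/3)*y/3), y)


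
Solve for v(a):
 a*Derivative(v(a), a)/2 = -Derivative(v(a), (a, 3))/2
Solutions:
 v(a) = C1 + Integral(C2*airyai(-a) + C3*airybi(-a), a)


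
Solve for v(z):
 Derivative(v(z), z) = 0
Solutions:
 v(z) = C1


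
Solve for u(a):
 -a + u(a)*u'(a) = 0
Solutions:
 u(a) = -sqrt(C1 + a^2)
 u(a) = sqrt(C1 + a^2)


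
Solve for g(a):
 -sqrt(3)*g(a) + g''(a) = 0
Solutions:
 g(a) = C1*exp(-3^(1/4)*a) + C2*exp(3^(1/4)*a)


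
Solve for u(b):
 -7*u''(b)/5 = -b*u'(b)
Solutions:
 u(b) = C1 + C2*erfi(sqrt(70)*b/14)


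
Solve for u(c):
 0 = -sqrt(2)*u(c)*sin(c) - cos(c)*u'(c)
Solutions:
 u(c) = C1*cos(c)^(sqrt(2))


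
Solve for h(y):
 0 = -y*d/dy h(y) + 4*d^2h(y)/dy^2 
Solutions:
 h(y) = C1 + C2*erfi(sqrt(2)*y/4)


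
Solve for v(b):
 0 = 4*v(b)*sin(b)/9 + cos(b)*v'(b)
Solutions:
 v(b) = C1*cos(b)^(4/9)


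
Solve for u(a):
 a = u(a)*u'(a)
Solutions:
 u(a) = -sqrt(C1 + a^2)
 u(a) = sqrt(C1 + a^2)


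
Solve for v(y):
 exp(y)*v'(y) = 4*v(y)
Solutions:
 v(y) = C1*exp(-4*exp(-y))


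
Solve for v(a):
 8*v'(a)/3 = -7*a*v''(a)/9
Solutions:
 v(a) = C1 + C2/a^(17/7)


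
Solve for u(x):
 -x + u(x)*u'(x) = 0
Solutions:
 u(x) = -sqrt(C1 + x^2)
 u(x) = sqrt(C1 + x^2)


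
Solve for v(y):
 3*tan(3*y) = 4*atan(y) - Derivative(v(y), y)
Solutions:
 v(y) = C1 + 4*y*atan(y) - 2*log(y^2 + 1) + log(cos(3*y))


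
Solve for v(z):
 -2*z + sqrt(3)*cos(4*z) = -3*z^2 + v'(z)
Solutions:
 v(z) = C1 + z^3 - z^2 + sqrt(3)*sin(4*z)/4


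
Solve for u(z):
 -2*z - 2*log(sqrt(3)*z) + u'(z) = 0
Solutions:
 u(z) = C1 + z^2 + 2*z*log(z) - 2*z + z*log(3)


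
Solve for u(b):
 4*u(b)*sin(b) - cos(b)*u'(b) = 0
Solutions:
 u(b) = C1/cos(b)^4


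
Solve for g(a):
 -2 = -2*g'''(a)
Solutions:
 g(a) = C1 + C2*a + C3*a^2 + a^3/6


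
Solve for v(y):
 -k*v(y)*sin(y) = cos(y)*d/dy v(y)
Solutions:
 v(y) = C1*exp(k*log(cos(y)))


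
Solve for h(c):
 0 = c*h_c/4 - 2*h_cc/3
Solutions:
 h(c) = C1 + C2*erfi(sqrt(3)*c/4)


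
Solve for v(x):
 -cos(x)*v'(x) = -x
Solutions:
 v(x) = C1 + Integral(x/cos(x), x)


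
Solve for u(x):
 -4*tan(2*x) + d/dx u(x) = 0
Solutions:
 u(x) = C1 - 2*log(cos(2*x))


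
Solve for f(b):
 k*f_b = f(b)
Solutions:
 f(b) = C1*exp(b/k)


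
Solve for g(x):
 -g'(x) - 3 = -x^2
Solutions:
 g(x) = C1 + x^3/3 - 3*x


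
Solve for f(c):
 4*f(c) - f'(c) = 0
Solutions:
 f(c) = C1*exp(4*c)


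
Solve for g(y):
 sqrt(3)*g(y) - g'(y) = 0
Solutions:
 g(y) = C1*exp(sqrt(3)*y)


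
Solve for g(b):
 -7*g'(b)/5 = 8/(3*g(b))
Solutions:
 g(b) = -sqrt(C1 - 1680*b)/21
 g(b) = sqrt(C1 - 1680*b)/21


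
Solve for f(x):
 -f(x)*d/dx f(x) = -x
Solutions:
 f(x) = -sqrt(C1 + x^2)
 f(x) = sqrt(C1 + x^2)


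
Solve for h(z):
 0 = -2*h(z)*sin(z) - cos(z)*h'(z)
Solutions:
 h(z) = C1*cos(z)^2


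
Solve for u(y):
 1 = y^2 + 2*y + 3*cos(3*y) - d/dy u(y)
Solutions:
 u(y) = C1 + y^3/3 + y^2 - y + sin(3*y)


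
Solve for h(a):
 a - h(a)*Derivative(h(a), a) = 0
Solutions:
 h(a) = -sqrt(C1 + a^2)
 h(a) = sqrt(C1 + a^2)


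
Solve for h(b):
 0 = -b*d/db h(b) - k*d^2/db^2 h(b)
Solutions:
 h(b) = C1 + C2*sqrt(k)*erf(sqrt(2)*b*sqrt(1/k)/2)


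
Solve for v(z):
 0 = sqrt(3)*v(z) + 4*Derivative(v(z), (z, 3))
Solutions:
 v(z) = C3*exp(-2^(1/3)*3^(1/6)*z/2) + (C1*sin(2^(1/3)*3^(2/3)*z/4) + C2*cos(2^(1/3)*3^(2/3)*z/4))*exp(2^(1/3)*3^(1/6)*z/4)


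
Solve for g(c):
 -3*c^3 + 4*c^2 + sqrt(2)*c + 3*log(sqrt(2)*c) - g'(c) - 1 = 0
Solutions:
 g(c) = C1 - 3*c^4/4 + 4*c^3/3 + sqrt(2)*c^2/2 + 3*c*log(c) - 4*c + 3*c*log(2)/2


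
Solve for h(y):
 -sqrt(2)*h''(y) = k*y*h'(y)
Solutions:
 h(y) = Piecewise((-2^(3/4)*sqrt(pi)*C1*erf(2^(1/4)*sqrt(k)*y/2)/(2*sqrt(k)) - C2, (k > 0) | (k < 0)), (-C1*y - C2, True))


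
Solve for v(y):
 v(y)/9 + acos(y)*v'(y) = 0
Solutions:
 v(y) = C1*exp(-Integral(1/acos(y), y)/9)


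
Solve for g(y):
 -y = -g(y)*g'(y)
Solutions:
 g(y) = -sqrt(C1 + y^2)
 g(y) = sqrt(C1 + y^2)


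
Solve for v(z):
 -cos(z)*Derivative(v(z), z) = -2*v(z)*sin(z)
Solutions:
 v(z) = C1/cos(z)^2


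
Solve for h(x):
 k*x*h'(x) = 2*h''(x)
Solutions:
 h(x) = Piecewise((-sqrt(pi)*C1*erf(x*sqrt(-k)/2)/sqrt(-k) - C2, (k > 0) | (k < 0)), (-C1*x - C2, True))


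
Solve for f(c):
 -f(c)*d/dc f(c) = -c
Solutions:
 f(c) = -sqrt(C1 + c^2)
 f(c) = sqrt(C1 + c^2)


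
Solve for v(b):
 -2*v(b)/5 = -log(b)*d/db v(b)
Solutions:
 v(b) = C1*exp(2*li(b)/5)


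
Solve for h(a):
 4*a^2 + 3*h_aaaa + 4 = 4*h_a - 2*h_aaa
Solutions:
 h(a) = C1 + C2*exp(-a*(2*2^(2/3)/(9*sqrt(705) + 239)^(1/3) + 4 + 2^(1/3)*(9*sqrt(705) + 239)^(1/3))/18)*sin(2^(1/3)*sqrt(3)*a*(-(9*sqrt(705) + 239)^(1/3) + 2*2^(1/3)/(9*sqrt(705) + 239)^(1/3))/18) + C3*exp(-a*(2*2^(2/3)/(9*sqrt(705) + 239)^(1/3) + 4 + 2^(1/3)*(9*sqrt(705) + 239)^(1/3))/18)*cos(2^(1/3)*sqrt(3)*a*(-(9*sqrt(705) + 239)^(1/3) + 2*2^(1/3)/(9*sqrt(705) + 239)^(1/3))/18) + C4*exp(a*(-2 + 2*2^(2/3)/(9*sqrt(705) + 239)^(1/3) + 2^(1/3)*(9*sqrt(705) + 239)^(1/3))/9) + a^3/3 + 2*a


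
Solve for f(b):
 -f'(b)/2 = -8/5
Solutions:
 f(b) = C1 + 16*b/5


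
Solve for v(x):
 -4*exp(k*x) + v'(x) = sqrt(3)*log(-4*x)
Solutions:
 v(x) = C1 + sqrt(3)*x*log(-x) + sqrt(3)*x*(-1 + 2*log(2)) + Piecewise((4*exp(k*x)/k, Ne(k, 0)), (4*x, True))


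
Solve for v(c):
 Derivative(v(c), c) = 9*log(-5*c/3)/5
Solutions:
 v(c) = C1 + 9*c*log(-c)/5 + 9*c*(-log(3) - 1 + log(5))/5


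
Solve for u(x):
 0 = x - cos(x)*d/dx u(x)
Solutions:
 u(x) = C1 + Integral(x/cos(x), x)


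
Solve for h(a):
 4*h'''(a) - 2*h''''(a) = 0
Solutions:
 h(a) = C1 + C2*a + C3*a^2 + C4*exp(2*a)


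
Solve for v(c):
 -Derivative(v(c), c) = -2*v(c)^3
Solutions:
 v(c) = -sqrt(2)*sqrt(-1/(C1 + 2*c))/2
 v(c) = sqrt(2)*sqrt(-1/(C1 + 2*c))/2


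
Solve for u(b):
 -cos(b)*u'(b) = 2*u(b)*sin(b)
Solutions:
 u(b) = C1*cos(b)^2


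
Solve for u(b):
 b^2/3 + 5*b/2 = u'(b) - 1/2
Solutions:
 u(b) = C1 + b^3/9 + 5*b^2/4 + b/2


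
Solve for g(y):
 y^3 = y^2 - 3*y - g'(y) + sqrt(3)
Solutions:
 g(y) = C1 - y^4/4 + y^3/3 - 3*y^2/2 + sqrt(3)*y


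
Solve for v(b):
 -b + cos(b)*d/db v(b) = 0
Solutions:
 v(b) = C1 + Integral(b/cos(b), b)


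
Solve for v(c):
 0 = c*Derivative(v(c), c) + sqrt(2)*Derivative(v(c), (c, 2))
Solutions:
 v(c) = C1 + C2*erf(2^(1/4)*c/2)


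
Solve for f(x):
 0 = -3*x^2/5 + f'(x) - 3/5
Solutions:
 f(x) = C1 + x^3/5 + 3*x/5


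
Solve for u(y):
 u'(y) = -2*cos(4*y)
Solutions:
 u(y) = C1 - sin(4*y)/2


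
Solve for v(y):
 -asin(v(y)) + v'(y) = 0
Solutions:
 Integral(1/asin(_y), (_y, v(y))) = C1 + y


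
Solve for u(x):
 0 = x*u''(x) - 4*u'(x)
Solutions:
 u(x) = C1 + C2*x^5


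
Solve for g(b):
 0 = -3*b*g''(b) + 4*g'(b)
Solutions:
 g(b) = C1 + C2*b^(7/3)


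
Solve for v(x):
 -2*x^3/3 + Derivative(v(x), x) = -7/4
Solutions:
 v(x) = C1 + x^4/6 - 7*x/4


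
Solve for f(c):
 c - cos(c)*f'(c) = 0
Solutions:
 f(c) = C1 + Integral(c/cos(c), c)


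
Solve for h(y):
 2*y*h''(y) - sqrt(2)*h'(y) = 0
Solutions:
 h(y) = C1 + C2*y^(sqrt(2)/2 + 1)


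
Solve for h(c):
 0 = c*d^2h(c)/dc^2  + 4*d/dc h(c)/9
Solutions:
 h(c) = C1 + C2*c^(5/9)


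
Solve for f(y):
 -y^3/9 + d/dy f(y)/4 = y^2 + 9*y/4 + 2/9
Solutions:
 f(y) = C1 + y^4/9 + 4*y^3/3 + 9*y^2/2 + 8*y/9


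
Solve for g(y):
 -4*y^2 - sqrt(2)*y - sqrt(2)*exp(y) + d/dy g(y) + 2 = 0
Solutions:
 g(y) = C1 + 4*y^3/3 + sqrt(2)*y^2/2 - 2*y + sqrt(2)*exp(y)


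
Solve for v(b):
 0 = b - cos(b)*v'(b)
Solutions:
 v(b) = C1 + Integral(b/cos(b), b)


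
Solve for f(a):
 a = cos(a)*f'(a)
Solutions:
 f(a) = C1 + Integral(a/cos(a), a)


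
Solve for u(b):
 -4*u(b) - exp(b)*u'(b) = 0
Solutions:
 u(b) = C1*exp(4*exp(-b))


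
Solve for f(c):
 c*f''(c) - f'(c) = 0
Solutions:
 f(c) = C1 + C2*c^2


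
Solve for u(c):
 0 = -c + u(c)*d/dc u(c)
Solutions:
 u(c) = -sqrt(C1 + c^2)
 u(c) = sqrt(C1 + c^2)


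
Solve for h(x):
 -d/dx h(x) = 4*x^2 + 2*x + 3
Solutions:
 h(x) = C1 - 4*x^3/3 - x^2 - 3*x


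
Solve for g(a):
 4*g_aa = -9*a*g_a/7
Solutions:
 g(a) = C1 + C2*erf(3*sqrt(14)*a/28)


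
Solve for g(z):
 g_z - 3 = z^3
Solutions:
 g(z) = C1 + z^4/4 + 3*z


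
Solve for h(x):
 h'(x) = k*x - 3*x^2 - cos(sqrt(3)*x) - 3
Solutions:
 h(x) = C1 + k*x^2/2 - x^3 - 3*x - sqrt(3)*sin(sqrt(3)*x)/3


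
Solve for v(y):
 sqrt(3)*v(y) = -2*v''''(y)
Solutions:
 v(y) = (C1*sin(2^(1/4)*3^(1/8)*y/2) + C2*cos(2^(1/4)*3^(1/8)*y/2))*exp(-2^(1/4)*3^(1/8)*y/2) + (C3*sin(2^(1/4)*3^(1/8)*y/2) + C4*cos(2^(1/4)*3^(1/8)*y/2))*exp(2^(1/4)*3^(1/8)*y/2)


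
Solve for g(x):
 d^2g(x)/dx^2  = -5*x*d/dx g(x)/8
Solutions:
 g(x) = C1 + C2*erf(sqrt(5)*x/4)


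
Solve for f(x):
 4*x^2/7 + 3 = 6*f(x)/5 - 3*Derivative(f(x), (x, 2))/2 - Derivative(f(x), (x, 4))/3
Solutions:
 f(x) = C1*exp(-sqrt(15)*x*sqrt(-15 + sqrt(385))/10) + C2*exp(sqrt(15)*x*sqrt(-15 + sqrt(385))/10) + C3*sin(sqrt(15)*x*sqrt(15 + sqrt(385))/10) + C4*cos(sqrt(15)*x*sqrt(15 + sqrt(385))/10) + 10*x^2/21 + 155/42


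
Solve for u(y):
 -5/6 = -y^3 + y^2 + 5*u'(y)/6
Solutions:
 u(y) = C1 + 3*y^4/10 - 2*y^3/5 - y


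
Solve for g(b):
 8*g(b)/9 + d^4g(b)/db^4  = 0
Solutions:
 g(b) = (C1*sin(2^(1/4)*sqrt(3)*b/3) + C2*cos(2^(1/4)*sqrt(3)*b/3))*exp(-2^(1/4)*sqrt(3)*b/3) + (C3*sin(2^(1/4)*sqrt(3)*b/3) + C4*cos(2^(1/4)*sqrt(3)*b/3))*exp(2^(1/4)*sqrt(3)*b/3)


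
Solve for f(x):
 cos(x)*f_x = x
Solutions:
 f(x) = C1 + Integral(x/cos(x), x)


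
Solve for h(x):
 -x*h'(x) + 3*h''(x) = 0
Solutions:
 h(x) = C1 + C2*erfi(sqrt(6)*x/6)


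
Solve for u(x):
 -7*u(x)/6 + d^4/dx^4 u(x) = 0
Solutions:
 u(x) = C1*exp(-6^(3/4)*7^(1/4)*x/6) + C2*exp(6^(3/4)*7^(1/4)*x/6) + C3*sin(6^(3/4)*7^(1/4)*x/6) + C4*cos(6^(3/4)*7^(1/4)*x/6)


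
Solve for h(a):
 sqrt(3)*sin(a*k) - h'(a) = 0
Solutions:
 h(a) = C1 - sqrt(3)*cos(a*k)/k


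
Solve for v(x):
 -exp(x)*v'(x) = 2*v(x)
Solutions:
 v(x) = C1*exp(2*exp(-x))


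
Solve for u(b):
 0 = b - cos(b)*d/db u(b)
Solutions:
 u(b) = C1 + Integral(b/cos(b), b)


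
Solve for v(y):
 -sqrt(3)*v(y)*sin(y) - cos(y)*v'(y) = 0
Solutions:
 v(y) = C1*cos(y)^(sqrt(3))


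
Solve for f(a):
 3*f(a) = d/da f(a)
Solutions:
 f(a) = C1*exp(3*a)


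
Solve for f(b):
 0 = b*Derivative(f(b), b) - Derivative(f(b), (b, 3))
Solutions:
 f(b) = C1 + Integral(C2*airyai(b) + C3*airybi(b), b)


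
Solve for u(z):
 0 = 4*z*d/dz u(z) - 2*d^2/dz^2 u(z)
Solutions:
 u(z) = C1 + C2*erfi(z)


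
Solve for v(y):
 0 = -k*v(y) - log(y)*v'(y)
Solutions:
 v(y) = C1*exp(-k*li(y))


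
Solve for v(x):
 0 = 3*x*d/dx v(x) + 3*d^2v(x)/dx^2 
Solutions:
 v(x) = C1 + C2*erf(sqrt(2)*x/2)


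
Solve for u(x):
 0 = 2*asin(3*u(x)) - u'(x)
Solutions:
 Integral(1/asin(3*_y), (_y, u(x))) = C1 + 2*x


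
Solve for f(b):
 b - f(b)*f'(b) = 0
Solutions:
 f(b) = -sqrt(C1 + b^2)
 f(b) = sqrt(C1 + b^2)


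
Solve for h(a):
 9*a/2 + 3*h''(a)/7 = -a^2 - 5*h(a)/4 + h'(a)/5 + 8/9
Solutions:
 h(a) = -4*a^2/5 - 482*a/125 + (C1*sin(2*sqrt(161)*a/15) + C2*cos(2*sqrt(161)*a/15))*exp(7*a/30) + 126536/196875


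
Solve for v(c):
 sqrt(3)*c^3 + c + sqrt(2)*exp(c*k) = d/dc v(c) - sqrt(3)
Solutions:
 v(c) = C1 + sqrt(3)*c^4/4 + c^2/2 + sqrt(3)*c + sqrt(2)*exp(c*k)/k


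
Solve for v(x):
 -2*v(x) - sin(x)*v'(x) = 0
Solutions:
 v(x) = C1*(cos(x) + 1)/(cos(x) - 1)


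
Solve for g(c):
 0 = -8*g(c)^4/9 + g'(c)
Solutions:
 g(c) = 3^(1/3)*(-1/(C1 + 8*c))^(1/3)
 g(c) = (-1/(C1 + 8*c))^(1/3)*(-3^(1/3) - 3^(5/6)*I)/2
 g(c) = (-1/(C1 + 8*c))^(1/3)*(-3^(1/3) + 3^(5/6)*I)/2


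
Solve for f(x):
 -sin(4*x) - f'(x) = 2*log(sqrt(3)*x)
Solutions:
 f(x) = C1 - 2*x*log(x) - x*log(3) + 2*x + cos(4*x)/4


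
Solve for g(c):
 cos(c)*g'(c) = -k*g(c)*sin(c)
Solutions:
 g(c) = C1*exp(k*log(cos(c)))


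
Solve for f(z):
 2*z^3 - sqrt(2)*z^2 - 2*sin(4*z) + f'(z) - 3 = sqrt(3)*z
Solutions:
 f(z) = C1 - z^4/2 + sqrt(2)*z^3/3 + sqrt(3)*z^2/2 + 3*z - cos(4*z)/2


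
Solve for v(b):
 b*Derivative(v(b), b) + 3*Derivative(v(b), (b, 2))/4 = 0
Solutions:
 v(b) = C1 + C2*erf(sqrt(6)*b/3)


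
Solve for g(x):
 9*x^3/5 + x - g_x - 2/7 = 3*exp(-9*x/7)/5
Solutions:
 g(x) = C1 + 9*x^4/20 + x^2/2 - 2*x/7 + 7*exp(-9*x/7)/15


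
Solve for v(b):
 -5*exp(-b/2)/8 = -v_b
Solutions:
 v(b) = C1 - 5*exp(-b/2)/4


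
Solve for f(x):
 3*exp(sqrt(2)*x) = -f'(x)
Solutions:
 f(x) = C1 - 3*sqrt(2)*exp(sqrt(2)*x)/2


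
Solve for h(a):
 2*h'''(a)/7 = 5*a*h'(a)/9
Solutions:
 h(a) = C1 + Integral(C2*airyai(420^(1/3)*a/6) + C3*airybi(420^(1/3)*a/6), a)


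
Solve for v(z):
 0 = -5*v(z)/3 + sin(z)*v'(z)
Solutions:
 v(z) = C1*(cos(z) - 1)^(5/6)/(cos(z) + 1)^(5/6)


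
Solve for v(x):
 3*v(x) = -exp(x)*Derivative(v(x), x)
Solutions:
 v(x) = C1*exp(3*exp(-x))


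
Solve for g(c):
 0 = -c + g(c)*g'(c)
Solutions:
 g(c) = -sqrt(C1 + c^2)
 g(c) = sqrt(C1 + c^2)


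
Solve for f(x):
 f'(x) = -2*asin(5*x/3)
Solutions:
 f(x) = C1 - 2*x*asin(5*x/3) - 2*sqrt(9 - 25*x^2)/5


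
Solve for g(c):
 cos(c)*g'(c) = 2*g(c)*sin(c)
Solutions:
 g(c) = C1/cos(c)^2


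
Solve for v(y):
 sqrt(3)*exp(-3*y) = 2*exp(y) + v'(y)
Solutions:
 v(y) = C1 - 2*exp(y) - sqrt(3)*exp(-3*y)/3


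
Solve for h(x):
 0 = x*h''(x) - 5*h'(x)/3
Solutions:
 h(x) = C1 + C2*x^(8/3)


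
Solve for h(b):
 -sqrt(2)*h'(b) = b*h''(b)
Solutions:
 h(b) = C1 + C2*b^(1 - sqrt(2))


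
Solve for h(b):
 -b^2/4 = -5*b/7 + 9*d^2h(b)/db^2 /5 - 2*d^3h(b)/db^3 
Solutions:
 h(b) = C1 + C2*b + C3*exp(9*b/10) - 5*b^4/432 + 25*b^3/1701 + 250*b^2/5103


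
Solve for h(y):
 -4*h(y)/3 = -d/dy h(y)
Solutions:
 h(y) = C1*exp(4*y/3)


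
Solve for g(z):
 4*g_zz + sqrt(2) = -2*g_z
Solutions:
 g(z) = C1 + C2*exp(-z/2) - sqrt(2)*z/2


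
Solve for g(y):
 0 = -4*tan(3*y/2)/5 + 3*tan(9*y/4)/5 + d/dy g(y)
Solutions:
 g(y) = C1 - 8*log(cos(3*y/2))/15 + 4*log(cos(9*y/4))/15


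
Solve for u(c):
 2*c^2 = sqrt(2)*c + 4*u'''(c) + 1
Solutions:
 u(c) = C1 + C2*c + C3*c^2 + c^5/120 - sqrt(2)*c^4/96 - c^3/24


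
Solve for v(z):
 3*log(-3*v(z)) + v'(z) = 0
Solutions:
 Integral(1/(log(-_y) + log(3)), (_y, v(z)))/3 = C1 - z


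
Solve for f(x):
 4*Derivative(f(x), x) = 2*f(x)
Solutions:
 f(x) = C1*exp(x/2)


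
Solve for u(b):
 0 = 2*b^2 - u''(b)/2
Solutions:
 u(b) = C1 + C2*b + b^4/3


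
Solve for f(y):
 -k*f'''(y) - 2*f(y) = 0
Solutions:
 f(y) = C1*exp(2^(1/3)*y*(-1/k)^(1/3)) + C2*exp(2^(1/3)*y*(-1/k)^(1/3)*(-1 + sqrt(3)*I)/2) + C3*exp(-2^(1/3)*y*(-1/k)^(1/3)*(1 + sqrt(3)*I)/2)


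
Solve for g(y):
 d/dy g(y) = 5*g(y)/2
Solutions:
 g(y) = C1*exp(5*y/2)


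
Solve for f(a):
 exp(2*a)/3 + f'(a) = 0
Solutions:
 f(a) = C1 - exp(2*a)/6


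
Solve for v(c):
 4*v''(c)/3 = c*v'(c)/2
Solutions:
 v(c) = C1 + C2*erfi(sqrt(3)*c/4)


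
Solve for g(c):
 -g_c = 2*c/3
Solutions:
 g(c) = C1 - c^2/3


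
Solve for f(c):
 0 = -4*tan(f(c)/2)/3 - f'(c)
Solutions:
 f(c) = -2*asin(C1*exp(-2*c/3)) + 2*pi
 f(c) = 2*asin(C1*exp(-2*c/3))


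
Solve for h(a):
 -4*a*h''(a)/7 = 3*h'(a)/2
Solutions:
 h(a) = C1 + C2/a^(13/8)


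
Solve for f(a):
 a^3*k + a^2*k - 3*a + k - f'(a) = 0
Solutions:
 f(a) = C1 + a^4*k/4 + a^3*k/3 - 3*a^2/2 + a*k


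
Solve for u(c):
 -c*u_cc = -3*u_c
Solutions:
 u(c) = C1 + C2*c^4


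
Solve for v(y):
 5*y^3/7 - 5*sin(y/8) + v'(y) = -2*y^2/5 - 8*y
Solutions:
 v(y) = C1 - 5*y^4/28 - 2*y^3/15 - 4*y^2 - 40*cos(y/8)


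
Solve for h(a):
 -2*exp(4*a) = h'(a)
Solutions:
 h(a) = C1 - exp(4*a)/2


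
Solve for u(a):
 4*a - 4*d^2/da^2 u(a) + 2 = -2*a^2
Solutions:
 u(a) = C1 + C2*a + a^4/24 + a^3/6 + a^2/4


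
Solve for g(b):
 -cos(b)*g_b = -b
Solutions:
 g(b) = C1 + Integral(b/cos(b), b)


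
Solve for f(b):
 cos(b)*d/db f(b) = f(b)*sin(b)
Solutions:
 f(b) = C1/cos(b)


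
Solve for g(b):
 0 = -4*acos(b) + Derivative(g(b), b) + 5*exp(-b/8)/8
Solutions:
 g(b) = C1 + 4*b*acos(b) - 4*sqrt(1 - b^2) + 5*exp(-b/8)


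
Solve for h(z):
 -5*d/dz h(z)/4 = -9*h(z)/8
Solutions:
 h(z) = C1*exp(9*z/10)


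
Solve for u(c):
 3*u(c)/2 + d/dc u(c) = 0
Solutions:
 u(c) = C1*exp(-3*c/2)


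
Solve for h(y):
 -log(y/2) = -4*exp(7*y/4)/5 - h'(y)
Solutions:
 h(y) = C1 + y*log(y) + y*(-1 - log(2)) - 16*exp(7*y/4)/35


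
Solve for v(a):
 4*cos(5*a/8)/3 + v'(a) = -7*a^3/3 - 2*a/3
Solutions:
 v(a) = C1 - 7*a^4/12 - a^2/3 - 32*sin(5*a/8)/15


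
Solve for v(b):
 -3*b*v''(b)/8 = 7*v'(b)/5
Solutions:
 v(b) = C1 + C2/b^(41/15)


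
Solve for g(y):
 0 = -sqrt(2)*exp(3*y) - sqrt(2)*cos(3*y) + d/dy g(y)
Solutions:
 g(y) = C1 + sqrt(2)*exp(3*y)/3 + sqrt(2)*sin(3*y)/3


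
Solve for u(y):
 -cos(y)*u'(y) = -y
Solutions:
 u(y) = C1 + Integral(y/cos(y), y)


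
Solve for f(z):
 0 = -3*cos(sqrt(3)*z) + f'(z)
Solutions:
 f(z) = C1 + sqrt(3)*sin(sqrt(3)*z)


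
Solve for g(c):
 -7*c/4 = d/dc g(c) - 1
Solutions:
 g(c) = C1 - 7*c^2/8 + c


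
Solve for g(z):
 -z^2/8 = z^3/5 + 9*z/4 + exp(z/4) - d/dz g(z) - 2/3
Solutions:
 g(z) = C1 + z^4/20 + z^3/24 + 9*z^2/8 - 2*z/3 + 4*exp(z/4)


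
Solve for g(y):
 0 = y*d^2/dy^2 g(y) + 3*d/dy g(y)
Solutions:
 g(y) = C1 + C2/y^2


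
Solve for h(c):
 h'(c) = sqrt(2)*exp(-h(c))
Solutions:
 h(c) = log(C1 + sqrt(2)*c)


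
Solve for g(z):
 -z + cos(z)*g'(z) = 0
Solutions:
 g(z) = C1 + Integral(z/cos(z), z)


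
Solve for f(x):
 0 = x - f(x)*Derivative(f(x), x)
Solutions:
 f(x) = -sqrt(C1 + x^2)
 f(x) = sqrt(C1 + x^2)


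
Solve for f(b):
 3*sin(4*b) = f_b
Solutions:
 f(b) = C1 - 3*cos(4*b)/4


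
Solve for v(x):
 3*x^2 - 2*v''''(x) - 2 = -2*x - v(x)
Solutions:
 v(x) = C1*exp(-2^(3/4)*x/2) + C2*exp(2^(3/4)*x/2) + C3*sin(2^(3/4)*x/2) + C4*cos(2^(3/4)*x/2) - 3*x^2 - 2*x + 2


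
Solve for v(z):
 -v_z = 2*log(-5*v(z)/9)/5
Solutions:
 5*Integral(1/(log(-_y) - 2*log(3) + log(5)), (_y, v(z)))/2 = C1 - z


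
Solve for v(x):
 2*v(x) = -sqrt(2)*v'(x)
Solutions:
 v(x) = C1*exp(-sqrt(2)*x)


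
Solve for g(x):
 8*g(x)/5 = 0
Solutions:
 g(x) = 0


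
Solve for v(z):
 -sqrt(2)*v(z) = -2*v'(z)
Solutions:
 v(z) = C1*exp(sqrt(2)*z/2)


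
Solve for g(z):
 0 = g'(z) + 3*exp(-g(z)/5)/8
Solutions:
 g(z) = 5*log(C1 - 3*z/40)


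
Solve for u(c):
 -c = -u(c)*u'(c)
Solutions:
 u(c) = -sqrt(C1 + c^2)
 u(c) = sqrt(C1 + c^2)


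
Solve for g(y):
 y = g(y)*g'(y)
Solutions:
 g(y) = -sqrt(C1 + y^2)
 g(y) = sqrt(C1 + y^2)


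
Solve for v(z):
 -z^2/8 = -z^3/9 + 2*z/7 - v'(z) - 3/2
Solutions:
 v(z) = C1 - z^4/36 + z^3/24 + z^2/7 - 3*z/2


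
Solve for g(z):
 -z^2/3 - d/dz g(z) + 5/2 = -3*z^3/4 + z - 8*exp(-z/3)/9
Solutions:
 g(z) = C1 + 3*z^4/16 - z^3/9 - z^2/2 + 5*z/2 - 8*exp(-z/3)/3


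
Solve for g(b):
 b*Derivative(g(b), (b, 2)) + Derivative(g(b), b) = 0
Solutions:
 g(b) = C1 + C2*log(b)


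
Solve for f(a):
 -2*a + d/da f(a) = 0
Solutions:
 f(a) = C1 + a^2


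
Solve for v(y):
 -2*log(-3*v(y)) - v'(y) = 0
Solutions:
 Integral(1/(log(-_y) + log(3)), (_y, v(y)))/2 = C1 - y


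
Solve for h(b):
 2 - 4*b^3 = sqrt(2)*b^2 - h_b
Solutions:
 h(b) = C1 + b^4 + sqrt(2)*b^3/3 - 2*b


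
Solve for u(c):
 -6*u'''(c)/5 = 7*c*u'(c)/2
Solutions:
 u(c) = C1 + Integral(C2*airyai(-630^(1/3)*c/6) + C3*airybi(-630^(1/3)*c/6), c)


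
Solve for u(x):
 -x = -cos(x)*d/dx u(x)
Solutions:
 u(x) = C1 + Integral(x/cos(x), x)


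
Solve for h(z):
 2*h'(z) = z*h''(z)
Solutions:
 h(z) = C1 + C2*z^3


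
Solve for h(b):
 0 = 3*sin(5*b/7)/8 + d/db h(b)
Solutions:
 h(b) = C1 + 21*cos(5*b/7)/40


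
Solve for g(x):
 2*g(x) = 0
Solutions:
 g(x) = 0


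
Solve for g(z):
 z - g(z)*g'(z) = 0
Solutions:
 g(z) = -sqrt(C1 + z^2)
 g(z) = sqrt(C1 + z^2)


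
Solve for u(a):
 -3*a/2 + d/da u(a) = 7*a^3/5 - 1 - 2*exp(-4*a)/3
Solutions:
 u(a) = C1 + 7*a^4/20 + 3*a^2/4 - a + exp(-4*a)/6


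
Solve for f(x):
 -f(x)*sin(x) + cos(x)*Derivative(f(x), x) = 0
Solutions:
 f(x) = C1/cos(x)


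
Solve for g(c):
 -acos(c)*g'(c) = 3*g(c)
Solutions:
 g(c) = C1*exp(-3*Integral(1/acos(c), c))


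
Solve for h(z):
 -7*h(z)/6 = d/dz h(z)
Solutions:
 h(z) = C1*exp(-7*z/6)


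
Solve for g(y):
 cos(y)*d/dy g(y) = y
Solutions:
 g(y) = C1 + Integral(y/cos(y), y)


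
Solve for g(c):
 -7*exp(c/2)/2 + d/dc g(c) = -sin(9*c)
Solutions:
 g(c) = C1 + 7*exp(c/2) + cos(9*c)/9


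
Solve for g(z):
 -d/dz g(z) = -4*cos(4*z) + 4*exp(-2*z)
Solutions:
 g(z) = C1 + sin(4*z) + 2*exp(-2*z)


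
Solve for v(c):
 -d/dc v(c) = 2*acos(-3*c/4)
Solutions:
 v(c) = C1 - 2*c*acos(-3*c/4) - 2*sqrt(16 - 9*c^2)/3


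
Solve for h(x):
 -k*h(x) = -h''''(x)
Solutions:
 h(x) = C1*exp(-k^(1/4)*x) + C2*exp(k^(1/4)*x) + C3*exp(-I*k^(1/4)*x) + C4*exp(I*k^(1/4)*x)


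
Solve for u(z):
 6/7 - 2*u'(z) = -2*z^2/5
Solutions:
 u(z) = C1 + z^3/15 + 3*z/7


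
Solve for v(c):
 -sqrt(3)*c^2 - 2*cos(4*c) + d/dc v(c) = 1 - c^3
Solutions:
 v(c) = C1 - c^4/4 + sqrt(3)*c^3/3 + c + sin(4*c)/2


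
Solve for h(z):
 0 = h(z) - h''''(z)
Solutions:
 h(z) = C1*exp(-z) + C2*exp(z) + C3*sin(z) + C4*cos(z)


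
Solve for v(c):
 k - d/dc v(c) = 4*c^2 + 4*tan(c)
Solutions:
 v(c) = C1 - 4*c^3/3 + c*k + 4*log(cos(c))


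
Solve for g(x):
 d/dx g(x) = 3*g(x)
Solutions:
 g(x) = C1*exp(3*x)
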